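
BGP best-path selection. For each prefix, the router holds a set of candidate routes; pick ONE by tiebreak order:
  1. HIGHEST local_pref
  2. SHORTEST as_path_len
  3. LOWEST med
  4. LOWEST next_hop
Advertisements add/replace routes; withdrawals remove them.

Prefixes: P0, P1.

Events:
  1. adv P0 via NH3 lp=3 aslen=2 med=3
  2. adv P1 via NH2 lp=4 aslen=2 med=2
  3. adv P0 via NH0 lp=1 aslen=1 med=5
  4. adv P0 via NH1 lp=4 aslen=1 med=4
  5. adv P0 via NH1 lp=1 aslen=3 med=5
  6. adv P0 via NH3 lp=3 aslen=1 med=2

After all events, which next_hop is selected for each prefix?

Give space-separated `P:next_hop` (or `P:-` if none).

Answer: P0:NH3 P1:NH2

Derivation:
Op 1: best P0=NH3 P1=-
Op 2: best P0=NH3 P1=NH2
Op 3: best P0=NH3 P1=NH2
Op 4: best P0=NH1 P1=NH2
Op 5: best P0=NH3 P1=NH2
Op 6: best P0=NH3 P1=NH2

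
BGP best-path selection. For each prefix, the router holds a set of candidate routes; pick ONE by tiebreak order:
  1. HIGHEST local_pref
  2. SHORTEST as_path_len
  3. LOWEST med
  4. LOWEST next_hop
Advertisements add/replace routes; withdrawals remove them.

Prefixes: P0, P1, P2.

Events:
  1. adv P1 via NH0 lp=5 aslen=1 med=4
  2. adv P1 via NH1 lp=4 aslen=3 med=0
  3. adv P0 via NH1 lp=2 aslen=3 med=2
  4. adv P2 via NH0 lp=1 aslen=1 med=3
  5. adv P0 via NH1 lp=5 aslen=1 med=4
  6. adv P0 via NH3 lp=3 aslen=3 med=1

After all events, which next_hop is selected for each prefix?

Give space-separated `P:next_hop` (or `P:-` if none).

Answer: P0:NH1 P1:NH0 P2:NH0

Derivation:
Op 1: best P0=- P1=NH0 P2=-
Op 2: best P0=- P1=NH0 P2=-
Op 3: best P0=NH1 P1=NH0 P2=-
Op 4: best P0=NH1 P1=NH0 P2=NH0
Op 5: best P0=NH1 P1=NH0 P2=NH0
Op 6: best P0=NH1 P1=NH0 P2=NH0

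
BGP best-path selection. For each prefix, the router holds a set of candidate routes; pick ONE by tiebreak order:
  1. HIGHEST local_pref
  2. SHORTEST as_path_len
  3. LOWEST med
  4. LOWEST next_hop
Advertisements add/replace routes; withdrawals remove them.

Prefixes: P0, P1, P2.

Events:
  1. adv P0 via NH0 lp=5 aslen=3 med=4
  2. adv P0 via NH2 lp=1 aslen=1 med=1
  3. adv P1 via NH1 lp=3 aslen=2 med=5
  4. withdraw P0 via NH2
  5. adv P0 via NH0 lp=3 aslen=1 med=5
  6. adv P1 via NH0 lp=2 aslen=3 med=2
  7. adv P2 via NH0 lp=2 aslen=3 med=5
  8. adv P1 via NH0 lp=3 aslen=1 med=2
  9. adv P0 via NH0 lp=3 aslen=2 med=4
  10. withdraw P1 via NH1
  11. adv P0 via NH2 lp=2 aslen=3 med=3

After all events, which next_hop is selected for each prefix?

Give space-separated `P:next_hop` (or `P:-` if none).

Op 1: best P0=NH0 P1=- P2=-
Op 2: best P0=NH0 P1=- P2=-
Op 3: best P0=NH0 P1=NH1 P2=-
Op 4: best P0=NH0 P1=NH1 P2=-
Op 5: best P0=NH0 P1=NH1 P2=-
Op 6: best P0=NH0 P1=NH1 P2=-
Op 7: best P0=NH0 P1=NH1 P2=NH0
Op 8: best P0=NH0 P1=NH0 P2=NH0
Op 9: best P0=NH0 P1=NH0 P2=NH0
Op 10: best P0=NH0 P1=NH0 P2=NH0
Op 11: best P0=NH0 P1=NH0 P2=NH0

Answer: P0:NH0 P1:NH0 P2:NH0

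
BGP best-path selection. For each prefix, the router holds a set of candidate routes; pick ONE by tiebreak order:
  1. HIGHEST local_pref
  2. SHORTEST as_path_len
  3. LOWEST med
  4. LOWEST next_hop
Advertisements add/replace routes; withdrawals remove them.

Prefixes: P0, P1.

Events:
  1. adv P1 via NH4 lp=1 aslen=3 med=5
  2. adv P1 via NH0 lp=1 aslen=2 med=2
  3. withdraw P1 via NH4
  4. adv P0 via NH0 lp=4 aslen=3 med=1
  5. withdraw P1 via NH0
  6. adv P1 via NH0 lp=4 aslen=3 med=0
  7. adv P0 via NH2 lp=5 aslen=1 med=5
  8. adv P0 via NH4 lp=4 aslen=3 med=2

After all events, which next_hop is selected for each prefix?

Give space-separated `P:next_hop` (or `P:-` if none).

Op 1: best P0=- P1=NH4
Op 2: best P0=- P1=NH0
Op 3: best P0=- P1=NH0
Op 4: best P0=NH0 P1=NH0
Op 5: best P0=NH0 P1=-
Op 6: best P0=NH0 P1=NH0
Op 7: best P0=NH2 P1=NH0
Op 8: best P0=NH2 P1=NH0

Answer: P0:NH2 P1:NH0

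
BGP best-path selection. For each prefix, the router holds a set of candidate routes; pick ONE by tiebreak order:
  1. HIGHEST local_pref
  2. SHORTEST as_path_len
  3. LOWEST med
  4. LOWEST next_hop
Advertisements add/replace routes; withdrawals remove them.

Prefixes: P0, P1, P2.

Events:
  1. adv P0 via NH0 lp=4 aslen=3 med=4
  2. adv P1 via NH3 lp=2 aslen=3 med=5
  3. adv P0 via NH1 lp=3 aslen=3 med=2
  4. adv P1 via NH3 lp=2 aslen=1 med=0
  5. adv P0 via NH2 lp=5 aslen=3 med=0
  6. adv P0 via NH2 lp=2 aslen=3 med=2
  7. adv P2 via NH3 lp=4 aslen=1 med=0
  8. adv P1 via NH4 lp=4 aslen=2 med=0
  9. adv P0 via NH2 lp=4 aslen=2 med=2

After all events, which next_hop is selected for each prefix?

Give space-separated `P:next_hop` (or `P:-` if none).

Answer: P0:NH2 P1:NH4 P2:NH3

Derivation:
Op 1: best P0=NH0 P1=- P2=-
Op 2: best P0=NH0 P1=NH3 P2=-
Op 3: best P0=NH0 P1=NH3 P2=-
Op 4: best P0=NH0 P1=NH3 P2=-
Op 5: best P0=NH2 P1=NH3 P2=-
Op 6: best P0=NH0 P1=NH3 P2=-
Op 7: best P0=NH0 P1=NH3 P2=NH3
Op 8: best P0=NH0 P1=NH4 P2=NH3
Op 9: best P0=NH2 P1=NH4 P2=NH3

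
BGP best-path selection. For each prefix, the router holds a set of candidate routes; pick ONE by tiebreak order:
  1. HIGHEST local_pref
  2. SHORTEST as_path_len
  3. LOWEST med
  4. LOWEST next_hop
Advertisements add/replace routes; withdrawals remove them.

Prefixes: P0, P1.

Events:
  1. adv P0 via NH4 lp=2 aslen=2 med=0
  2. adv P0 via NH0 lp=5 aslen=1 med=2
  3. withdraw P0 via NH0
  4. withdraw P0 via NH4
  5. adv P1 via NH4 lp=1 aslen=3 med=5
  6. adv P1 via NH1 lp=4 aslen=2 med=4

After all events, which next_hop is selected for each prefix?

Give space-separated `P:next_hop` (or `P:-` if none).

Op 1: best P0=NH4 P1=-
Op 2: best P0=NH0 P1=-
Op 3: best P0=NH4 P1=-
Op 4: best P0=- P1=-
Op 5: best P0=- P1=NH4
Op 6: best P0=- P1=NH1

Answer: P0:- P1:NH1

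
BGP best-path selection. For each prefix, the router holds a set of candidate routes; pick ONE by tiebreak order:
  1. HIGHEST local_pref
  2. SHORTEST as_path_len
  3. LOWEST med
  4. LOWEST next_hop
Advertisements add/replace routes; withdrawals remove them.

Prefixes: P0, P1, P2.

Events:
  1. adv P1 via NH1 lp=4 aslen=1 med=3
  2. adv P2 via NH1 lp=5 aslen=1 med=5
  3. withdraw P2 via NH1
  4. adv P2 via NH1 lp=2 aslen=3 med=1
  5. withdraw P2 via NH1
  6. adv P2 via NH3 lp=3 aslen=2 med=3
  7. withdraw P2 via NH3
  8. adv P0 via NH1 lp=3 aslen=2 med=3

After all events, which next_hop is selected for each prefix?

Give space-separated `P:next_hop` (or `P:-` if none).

Answer: P0:NH1 P1:NH1 P2:-

Derivation:
Op 1: best P0=- P1=NH1 P2=-
Op 2: best P0=- P1=NH1 P2=NH1
Op 3: best P0=- P1=NH1 P2=-
Op 4: best P0=- P1=NH1 P2=NH1
Op 5: best P0=- P1=NH1 P2=-
Op 6: best P0=- P1=NH1 P2=NH3
Op 7: best P0=- P1=NH1 P2=-
Op 8: best P0=NH1 P1=NH1 P2=-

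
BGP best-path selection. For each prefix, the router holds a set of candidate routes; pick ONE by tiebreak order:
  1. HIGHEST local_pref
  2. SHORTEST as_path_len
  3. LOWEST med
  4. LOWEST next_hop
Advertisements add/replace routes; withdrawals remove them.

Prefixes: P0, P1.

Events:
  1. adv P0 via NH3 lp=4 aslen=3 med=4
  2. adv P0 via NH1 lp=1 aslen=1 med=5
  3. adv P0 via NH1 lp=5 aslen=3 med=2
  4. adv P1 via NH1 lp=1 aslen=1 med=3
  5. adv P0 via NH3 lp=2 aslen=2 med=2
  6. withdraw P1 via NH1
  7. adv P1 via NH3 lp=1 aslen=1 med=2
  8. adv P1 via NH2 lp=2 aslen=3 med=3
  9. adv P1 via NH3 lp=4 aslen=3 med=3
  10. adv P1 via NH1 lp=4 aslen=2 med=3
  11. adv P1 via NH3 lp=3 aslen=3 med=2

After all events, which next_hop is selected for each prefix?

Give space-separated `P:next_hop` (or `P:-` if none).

Answer: P0:NH1 P1:NH1

Derivation:
Op 1: best P0=NH3 P1=-
Op 2: best P0=NH3 P1=-
Op 3: best P0=NH1 P1=-
Op 4: best P0=NH1 P1=NH1
Op 5: best P0=NH1 P1=NH1
Op 6: best P0=NH1 P1=-
Op 7: best P0=NH1 P1=NH3
Op 8: best P0=NH1 P1=NH2
Op 9: best P0=NH1 P1=NH3
Op 10: best P0=NH1 P1=NH1
Op 11: best P0=NH1 P1=NH1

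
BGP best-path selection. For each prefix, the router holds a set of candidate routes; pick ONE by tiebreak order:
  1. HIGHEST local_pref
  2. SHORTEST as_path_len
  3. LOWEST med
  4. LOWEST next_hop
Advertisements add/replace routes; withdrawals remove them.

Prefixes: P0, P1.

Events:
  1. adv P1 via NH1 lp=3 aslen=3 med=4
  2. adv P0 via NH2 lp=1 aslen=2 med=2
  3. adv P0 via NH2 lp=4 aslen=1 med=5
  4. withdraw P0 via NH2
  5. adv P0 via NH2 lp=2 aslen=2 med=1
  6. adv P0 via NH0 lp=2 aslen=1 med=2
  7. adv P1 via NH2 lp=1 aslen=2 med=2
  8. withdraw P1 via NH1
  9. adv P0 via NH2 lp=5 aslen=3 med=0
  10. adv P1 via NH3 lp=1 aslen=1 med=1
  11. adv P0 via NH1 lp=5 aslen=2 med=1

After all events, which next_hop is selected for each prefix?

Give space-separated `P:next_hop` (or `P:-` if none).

Answer: P0:NH1 P1:NH3

Derivation:
Op 1: best P0=- P1=NH1
Op 2: best P0=NH2 P1=NH1
Op 3: best P0=NH2 P1=NH1
Op 4: best P0=- P1=NH1
Op 5: best P0=NH2 P1=NH1
Op 6: best P0=NH0 P1=NH1
Op 7: best P0=NH0 P1=NH1
Op 8: best P0=NH0 P1=NH2
Op 9: best P0=NH2 P1=NH2
Op 10: best P0=NH2 P1=NH3
Op 11: best P0=NH1 P1=NH3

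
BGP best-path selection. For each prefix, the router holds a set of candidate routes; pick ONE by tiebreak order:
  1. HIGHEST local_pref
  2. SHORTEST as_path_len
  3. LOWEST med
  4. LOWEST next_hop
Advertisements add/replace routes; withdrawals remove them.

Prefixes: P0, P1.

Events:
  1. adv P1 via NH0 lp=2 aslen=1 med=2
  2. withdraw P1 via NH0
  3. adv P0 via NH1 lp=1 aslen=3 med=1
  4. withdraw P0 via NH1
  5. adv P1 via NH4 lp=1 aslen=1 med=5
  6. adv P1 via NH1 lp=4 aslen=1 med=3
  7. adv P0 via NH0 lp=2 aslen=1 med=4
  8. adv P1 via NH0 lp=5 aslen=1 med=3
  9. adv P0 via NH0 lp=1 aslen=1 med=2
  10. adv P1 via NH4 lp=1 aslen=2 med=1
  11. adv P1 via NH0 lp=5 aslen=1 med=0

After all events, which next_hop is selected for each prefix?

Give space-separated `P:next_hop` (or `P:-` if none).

Answer: P0:NH0 P1:NH0

Derivation:
Op 1: best P0=- P1=NH0
Op 2: best P0=- P1=-
Op 3: best P0=NH1 P1=-
Op 4: best P0=- P1=-
Op 5: best P0=- P1=NH4
Op 6: best P0=- P1=NH1
Op 7: best P0=NH0 P1=NH1
Op 8: best P0=NH0 P1=NH0
Op 9: best P0=NH0 P1=NH0
Op 10: best P0=NH0 P1=NH0
Op 11: best P0=NH0 P1=NH0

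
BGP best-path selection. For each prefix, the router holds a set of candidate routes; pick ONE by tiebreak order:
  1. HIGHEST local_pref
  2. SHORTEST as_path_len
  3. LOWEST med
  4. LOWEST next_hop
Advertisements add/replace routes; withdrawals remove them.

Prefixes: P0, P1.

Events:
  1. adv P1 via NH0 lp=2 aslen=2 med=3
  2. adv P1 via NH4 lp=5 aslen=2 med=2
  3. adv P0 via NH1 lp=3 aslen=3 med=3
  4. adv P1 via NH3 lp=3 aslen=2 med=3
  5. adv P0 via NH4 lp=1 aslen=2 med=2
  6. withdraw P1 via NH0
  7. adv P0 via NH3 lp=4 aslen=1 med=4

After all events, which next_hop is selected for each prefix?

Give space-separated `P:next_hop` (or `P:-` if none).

Op 1: best P0=- P1=NH0
Op 2: best P0=- P1=NH4
Op 3: best P0=NH1 P1=NH4
Op 4: best P0=NH1 P1=NH4
Op 5: best P0=NH1 P1=NH4
Op 6: best P0=NH1 P1=NH4
Op 7: best P0=NH3 P1=NH4

Answer: P0:NH3 P1:NH4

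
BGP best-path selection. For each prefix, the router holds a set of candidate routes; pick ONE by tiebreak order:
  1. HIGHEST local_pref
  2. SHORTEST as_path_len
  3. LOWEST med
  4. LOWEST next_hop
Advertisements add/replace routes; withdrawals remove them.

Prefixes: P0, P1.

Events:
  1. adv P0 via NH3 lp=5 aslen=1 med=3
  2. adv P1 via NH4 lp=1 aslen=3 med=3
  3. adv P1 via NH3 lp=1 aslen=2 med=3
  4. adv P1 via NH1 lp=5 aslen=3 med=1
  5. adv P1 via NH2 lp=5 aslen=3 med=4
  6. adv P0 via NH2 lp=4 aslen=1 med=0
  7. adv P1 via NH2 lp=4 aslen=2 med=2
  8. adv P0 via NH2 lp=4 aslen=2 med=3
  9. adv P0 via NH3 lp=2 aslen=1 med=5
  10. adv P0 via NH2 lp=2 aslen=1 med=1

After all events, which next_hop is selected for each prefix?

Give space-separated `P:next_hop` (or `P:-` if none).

Op 1: best P0=NH3 P1=-
Op 2: best P0=NH3 P1=NH4
Op 3: best P0=NH3 P1=NH3
Op 4: best P0=NH3 P1=NH1
Op 5: best P0=NH3 P1=NH1
Op 6: best P0=NH3 P1=NH1
Op 7: best P0=NH3 P1=NH1
Op 8: best P0=NH3 P1=NH1
Op 9: best P0=NH2 P1=NH1
Op 10: best P0=NH2 P1=NH1

Answer: P0:NH2 P1:NH1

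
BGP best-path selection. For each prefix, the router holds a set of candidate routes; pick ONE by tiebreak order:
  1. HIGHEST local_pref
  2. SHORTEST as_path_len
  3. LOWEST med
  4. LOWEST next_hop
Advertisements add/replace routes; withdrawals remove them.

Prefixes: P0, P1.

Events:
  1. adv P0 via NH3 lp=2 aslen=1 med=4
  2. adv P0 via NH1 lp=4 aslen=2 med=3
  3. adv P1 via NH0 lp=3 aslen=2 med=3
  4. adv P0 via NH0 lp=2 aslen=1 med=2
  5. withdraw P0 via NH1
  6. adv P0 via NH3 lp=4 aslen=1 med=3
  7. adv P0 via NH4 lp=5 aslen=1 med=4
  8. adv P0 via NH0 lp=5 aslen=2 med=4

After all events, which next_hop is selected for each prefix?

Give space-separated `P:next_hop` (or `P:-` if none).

Op 1: best P0=NH3 P1=-
Op 2: best P0=NH1 P1=-
Op 3: best P0=NH1 P1=NH0
Op 4: best P0=NH1 P1=NH0
Op 5: best P0=NH0 P1=NH0
Op 6: best P0=NH3 P1=NH0
Op 7: best P0=NH4 P1=NH0
Op 8: best P0=NH4 P1=NH0

Answer: P0:NH4 P1:NH0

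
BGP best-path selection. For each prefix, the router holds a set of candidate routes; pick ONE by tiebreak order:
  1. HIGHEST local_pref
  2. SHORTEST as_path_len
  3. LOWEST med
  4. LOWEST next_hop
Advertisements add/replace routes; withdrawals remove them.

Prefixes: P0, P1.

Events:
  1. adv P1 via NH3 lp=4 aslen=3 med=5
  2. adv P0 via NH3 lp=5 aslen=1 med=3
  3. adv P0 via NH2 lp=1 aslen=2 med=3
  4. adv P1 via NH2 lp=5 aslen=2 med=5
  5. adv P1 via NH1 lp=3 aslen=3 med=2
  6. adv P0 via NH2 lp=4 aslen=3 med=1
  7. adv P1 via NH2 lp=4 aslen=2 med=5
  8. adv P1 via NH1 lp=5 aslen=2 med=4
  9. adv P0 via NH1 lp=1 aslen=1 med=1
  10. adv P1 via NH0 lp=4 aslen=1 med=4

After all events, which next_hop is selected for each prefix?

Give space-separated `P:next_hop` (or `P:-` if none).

Op 1: best P0=- P1=NH3
Op 2: best P0=NH3 P1=NH3
Op 3: best P0=NH3 P1=NH3
Op 4: best P0=NH3 P1=NH2
Op 5: best P0=NH3 P1=NH2
Op 6: best P0=NH3 P1=NH2
Op 7: best P0=NH3 P1=NH2
Op 8: best P0=NH3 P1=NH1
Op 9: best P0=NH3 P1=NH1
Op 10: best P0=NH3 P1=NH1

Answer: P0:NH3 P1:NH1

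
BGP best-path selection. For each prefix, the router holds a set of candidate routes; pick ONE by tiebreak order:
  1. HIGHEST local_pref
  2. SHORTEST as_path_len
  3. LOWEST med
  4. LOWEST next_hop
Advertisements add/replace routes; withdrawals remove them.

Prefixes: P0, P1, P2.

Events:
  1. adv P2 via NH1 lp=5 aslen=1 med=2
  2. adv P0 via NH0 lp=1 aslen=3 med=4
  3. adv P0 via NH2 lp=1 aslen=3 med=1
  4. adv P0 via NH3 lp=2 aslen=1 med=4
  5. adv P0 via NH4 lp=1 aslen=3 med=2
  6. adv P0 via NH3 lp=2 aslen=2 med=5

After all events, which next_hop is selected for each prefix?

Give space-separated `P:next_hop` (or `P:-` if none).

Answer: P0:NH3 P1:- P2:NH1

Derivation:
Op 1: best P0=- P1=- P2=NH1
Op 2: best P0=NH0 P1=- P2=NH1
Op 3: best P0=NH2 P1=- P2=NH1
Op 4: best P0=NH3 P1=- P2=NH1
Op 5: best P0=NH3 P1=- P2=NH1
Op 6: best P0=NH3 P1=- P2=NH1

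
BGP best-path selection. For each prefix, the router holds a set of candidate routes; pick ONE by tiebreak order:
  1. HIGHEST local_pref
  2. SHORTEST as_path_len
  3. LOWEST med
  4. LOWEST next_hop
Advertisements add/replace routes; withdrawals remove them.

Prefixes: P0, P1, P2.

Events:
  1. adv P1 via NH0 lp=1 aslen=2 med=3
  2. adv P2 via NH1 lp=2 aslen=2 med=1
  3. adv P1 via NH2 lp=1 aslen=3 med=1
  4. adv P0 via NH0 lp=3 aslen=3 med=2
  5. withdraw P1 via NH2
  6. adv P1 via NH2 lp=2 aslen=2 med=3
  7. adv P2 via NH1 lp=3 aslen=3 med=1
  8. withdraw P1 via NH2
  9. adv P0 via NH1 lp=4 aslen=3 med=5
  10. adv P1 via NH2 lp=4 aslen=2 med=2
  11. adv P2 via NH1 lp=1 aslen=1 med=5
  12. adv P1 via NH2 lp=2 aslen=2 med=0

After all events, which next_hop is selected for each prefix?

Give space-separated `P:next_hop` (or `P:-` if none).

Op 1: best P0=- P1=NH0 P2=-
Op 2: best P0=- P1=NH0 P2=NH1
Op 3: best P0=- P1=NH0 P2=NH1
Op 4: best P0=NH0 P1=NH0 P2=NH1
Op 5: best P0=NH0 P1=NH0 P2=NH1
Op 6: best P0=NH0 P1=NH2 P2=NH1
Op 7: best P0=NH0 P1=NH2 P2=NH1
Op 8: best P0=NH0 P1=NH0 P2=NH1
Op 9: best P0=NH1 P1=NH0 P2=NH1
Op 10: best P0=NH1 P1=NH2 P2=NH1
Op 11: best P0=NH1 P1=NH2 P2=NH1
Op 12: best P0=NH1 P1=NH2 P2=NH1

Answer: P0:NH1 P1:NH2 P2:NH1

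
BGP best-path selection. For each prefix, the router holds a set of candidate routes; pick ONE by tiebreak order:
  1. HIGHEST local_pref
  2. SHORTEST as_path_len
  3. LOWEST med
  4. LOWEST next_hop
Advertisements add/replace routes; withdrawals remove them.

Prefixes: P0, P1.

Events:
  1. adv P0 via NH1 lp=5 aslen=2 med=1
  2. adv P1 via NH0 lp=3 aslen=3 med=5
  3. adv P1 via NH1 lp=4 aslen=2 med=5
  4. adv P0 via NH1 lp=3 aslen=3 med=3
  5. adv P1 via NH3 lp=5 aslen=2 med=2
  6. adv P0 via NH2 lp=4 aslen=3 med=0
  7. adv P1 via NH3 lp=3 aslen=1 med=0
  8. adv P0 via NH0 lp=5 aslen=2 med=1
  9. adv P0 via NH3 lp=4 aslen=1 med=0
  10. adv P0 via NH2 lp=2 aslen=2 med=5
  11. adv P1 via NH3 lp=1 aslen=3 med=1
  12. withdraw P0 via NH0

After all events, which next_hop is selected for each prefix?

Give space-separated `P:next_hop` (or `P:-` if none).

Op 1: best P0=NH1 P1=-
Op 2: best P0=NH1 P1=NH0
Op 3: best P0=NH1 P1=NH1
Op 4: best P0=NH1 P1=NH1
Op 5: best P0=NH1 P1=NH3
Op 6: best P0=NH2 P1=NH3
Op 7: best P0=NH2 P1=NH1
Op 8: best P0=NH0 P1=NH1
Op 9: best P0=NH0 P1=NH1
Op 10: best P0=NH0 P1=NH1
Op 11: best P0=NH0 P1=NH1
Op 12: best P0=NH3 P1=NH1

Answer: P0:NH3 P1:NH1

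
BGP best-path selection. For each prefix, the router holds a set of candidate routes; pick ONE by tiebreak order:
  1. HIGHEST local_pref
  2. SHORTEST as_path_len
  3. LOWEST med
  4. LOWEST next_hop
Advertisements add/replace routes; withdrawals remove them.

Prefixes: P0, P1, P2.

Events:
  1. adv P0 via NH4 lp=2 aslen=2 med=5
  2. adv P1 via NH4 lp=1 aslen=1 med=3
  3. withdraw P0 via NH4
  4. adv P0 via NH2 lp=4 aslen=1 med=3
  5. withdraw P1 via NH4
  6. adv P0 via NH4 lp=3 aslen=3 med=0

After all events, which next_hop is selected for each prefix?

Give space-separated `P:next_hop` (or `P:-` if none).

Op 1: best P0=NH4 P1=- P2=-
Op 2: best P0=NH4 P1=NH4 P2=-
Op 3: best P0=- P1=NH4 P2=-
Op 4: best P0=NH2 P1=NH4 P2=-
Op 5: best P0=NH2 P1=- P2=-
Op 6: best P0=NH2 P1=- P2=-

Answer: P0:NH2 P1:- P2:-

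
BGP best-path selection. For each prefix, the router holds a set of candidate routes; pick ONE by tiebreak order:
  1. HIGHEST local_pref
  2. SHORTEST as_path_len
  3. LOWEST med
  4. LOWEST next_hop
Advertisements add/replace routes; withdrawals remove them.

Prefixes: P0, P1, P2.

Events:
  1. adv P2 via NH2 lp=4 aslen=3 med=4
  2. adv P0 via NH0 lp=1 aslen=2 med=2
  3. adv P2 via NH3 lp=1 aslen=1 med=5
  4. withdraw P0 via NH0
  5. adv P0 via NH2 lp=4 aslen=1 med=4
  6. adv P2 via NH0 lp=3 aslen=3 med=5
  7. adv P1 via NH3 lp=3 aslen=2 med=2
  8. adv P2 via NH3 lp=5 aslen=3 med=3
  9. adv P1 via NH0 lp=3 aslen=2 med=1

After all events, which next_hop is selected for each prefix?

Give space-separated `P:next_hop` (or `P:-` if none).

Answer: P0:NH2 P1:NH0 P2:NH3

Derivation:
Op 1: best P0=- P1=- P2=NH2
Op 2: best P0=NH0 P1=- P2=NH2
Op 3: best P0=NH0 P1=- P2=NH2
Op 4: best P0=- P1=- P2=NH2
Op 5: best P0=NH2 P1=- P2=NH2
Op 6: best P0=NH2 P1=- P2=NH2
Op 7: best P0=NH2 P1=NH3 P2=NH2
Op 8: best P0=NH2 P1=NH3 P2=NH3
Op 9: best P0=NH2 P1=NH0 P2=NH3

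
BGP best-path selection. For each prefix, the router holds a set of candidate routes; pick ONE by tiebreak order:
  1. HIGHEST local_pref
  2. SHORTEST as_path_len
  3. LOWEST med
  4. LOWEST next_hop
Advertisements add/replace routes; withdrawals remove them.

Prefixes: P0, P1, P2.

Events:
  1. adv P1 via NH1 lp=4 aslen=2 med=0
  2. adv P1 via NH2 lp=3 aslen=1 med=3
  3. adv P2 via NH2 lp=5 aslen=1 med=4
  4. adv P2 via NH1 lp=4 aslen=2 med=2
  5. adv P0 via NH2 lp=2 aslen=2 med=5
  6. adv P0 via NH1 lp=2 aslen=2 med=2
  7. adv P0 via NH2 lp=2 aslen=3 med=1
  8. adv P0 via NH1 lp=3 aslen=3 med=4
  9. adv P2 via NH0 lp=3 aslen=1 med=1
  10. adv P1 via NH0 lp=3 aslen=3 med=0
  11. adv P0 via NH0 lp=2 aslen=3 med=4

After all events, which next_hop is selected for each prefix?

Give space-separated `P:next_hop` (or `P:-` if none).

Answer: P0:NH1 P1:NH1 P2:NH2

Derivation:
Op 1: best P0=- P1=NH1 P2=-
Op 2: best P0=- P1=NH1 P2=-
Op 3: best P0=- P1=NH1 P2=NH2
Op 4: best P0=- P1=NH1 P2=NH2
Op 5: best P0=NH2 P1=NH1 P2=NH2
Op 6: best P0=NH1 P1=NH1 P2=NH2
Op 7: best P0=NH1 P1=NH1 P2=NH2
Op 8: best P0=NH1 P1=NH1 P2=NH2
Op 9: best P0=NH1 P1=NH1 P2=NH2
Op 10: best P0=NH1 P1=NH1 P2=NH2
Op 11: best P0=NH1 P1=NH1 P2=NH2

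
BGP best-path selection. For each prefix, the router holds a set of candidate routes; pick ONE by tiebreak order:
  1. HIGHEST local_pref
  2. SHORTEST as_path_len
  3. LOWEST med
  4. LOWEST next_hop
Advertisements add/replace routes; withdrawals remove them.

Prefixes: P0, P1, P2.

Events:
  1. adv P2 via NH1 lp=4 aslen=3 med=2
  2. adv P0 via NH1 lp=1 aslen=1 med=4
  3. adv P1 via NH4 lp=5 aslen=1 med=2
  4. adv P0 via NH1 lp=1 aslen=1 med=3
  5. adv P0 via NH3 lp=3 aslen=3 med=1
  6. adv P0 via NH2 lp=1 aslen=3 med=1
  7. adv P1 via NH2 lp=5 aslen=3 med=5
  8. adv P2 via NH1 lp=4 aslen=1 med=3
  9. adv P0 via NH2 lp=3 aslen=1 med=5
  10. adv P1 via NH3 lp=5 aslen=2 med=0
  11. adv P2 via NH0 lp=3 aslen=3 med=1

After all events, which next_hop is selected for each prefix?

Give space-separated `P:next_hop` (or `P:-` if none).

Op 1: best P0=- P1=- P2=NH1
Op 2: best P0=NH1 P1=- P2=NH1
Op 3: best P0=NH1 P1=NH4 P2=NH1
Op 4: best P0=NH1 P1=NH4 P2=NH1
Op 5: best P0=NH3 P1=NH4 P2=NH1
Op 6: best P0=NH3 P1=NH4 P2=NH1
Op 7: best P0=NH3 P1=NH4 P2=NH1
Op 8: best P0=NH3 P1=NH4 P2=NH1
Op 9: best P0=NH2 P1=NH4 P2=NH1
Op 10: best P0=NH2 P1=NH4 P2=NH1
Op 11: best P0=NH2 P1=NH4 P2=NH1

Answer: P0:NH2 P1:NH4 P2:NH1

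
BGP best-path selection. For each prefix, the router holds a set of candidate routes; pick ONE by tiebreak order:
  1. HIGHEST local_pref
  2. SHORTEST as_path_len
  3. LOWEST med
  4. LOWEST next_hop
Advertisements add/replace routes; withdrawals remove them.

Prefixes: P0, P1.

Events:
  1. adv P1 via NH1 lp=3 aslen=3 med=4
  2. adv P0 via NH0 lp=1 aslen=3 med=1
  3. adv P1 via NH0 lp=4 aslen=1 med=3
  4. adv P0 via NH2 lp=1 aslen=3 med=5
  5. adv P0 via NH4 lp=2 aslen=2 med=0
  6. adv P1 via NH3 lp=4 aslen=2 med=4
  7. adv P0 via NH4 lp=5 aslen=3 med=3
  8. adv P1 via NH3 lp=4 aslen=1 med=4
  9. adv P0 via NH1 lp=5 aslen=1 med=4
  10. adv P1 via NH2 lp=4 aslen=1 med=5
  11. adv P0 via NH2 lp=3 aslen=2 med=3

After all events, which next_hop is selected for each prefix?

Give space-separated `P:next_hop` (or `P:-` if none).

Op 1: best P0=- P1=NH1
Op 2: best P0=NH0 P1=NH1
Op 3: best P0=NH0 P1=NH0
Op 4: best P0=NH0 P1=NH0
Op 5: best P0=NH4 P1=NH0
Op 6: best P0=NH4 P1=NH0
Op 7: best P0=NH4 P1=NH0
Op 8: best P0=NH4 P1=NH0
Op 9: best P0=NH1 P1=NH0
Op 10: best P0=NH1 P1=NH0
Op 11: best P0=NH1 P1=NH0

Answer: P0:NH1 P1:NH0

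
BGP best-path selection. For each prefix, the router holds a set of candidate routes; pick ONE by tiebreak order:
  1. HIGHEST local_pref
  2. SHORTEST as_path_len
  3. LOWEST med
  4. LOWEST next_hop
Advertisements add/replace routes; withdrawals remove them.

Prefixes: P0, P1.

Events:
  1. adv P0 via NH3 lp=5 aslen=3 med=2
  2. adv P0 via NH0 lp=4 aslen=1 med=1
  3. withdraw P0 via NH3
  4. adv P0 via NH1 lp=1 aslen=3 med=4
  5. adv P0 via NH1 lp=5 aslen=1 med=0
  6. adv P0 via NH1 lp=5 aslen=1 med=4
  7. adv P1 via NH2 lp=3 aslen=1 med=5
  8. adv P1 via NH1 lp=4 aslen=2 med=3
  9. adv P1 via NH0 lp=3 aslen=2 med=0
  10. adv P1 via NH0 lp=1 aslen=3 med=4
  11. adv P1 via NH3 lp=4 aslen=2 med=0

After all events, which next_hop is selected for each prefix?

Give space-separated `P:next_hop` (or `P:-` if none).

Answer: P0:NH1 P1:NH3

Derivation:
Op 1: best P0=NH3 P1=-
Op 2: best P0=NH3 P1=-
Op 3: best P0=NH0 P1=-
Op 4: best P0=NH0 P1=-
Op 5: best P0=NH1 P1=-
Op 6: best P0=NH1 P1=-
Op 7: best P0=NH1 P1=NH2
Op 8: best P0=NH1 P1=NH1
Op 9: best P0=NH1 P1=NH1
Op 10: best P0=NH1 P1=NH1
Op 11: best P0=NH1 P1=NH3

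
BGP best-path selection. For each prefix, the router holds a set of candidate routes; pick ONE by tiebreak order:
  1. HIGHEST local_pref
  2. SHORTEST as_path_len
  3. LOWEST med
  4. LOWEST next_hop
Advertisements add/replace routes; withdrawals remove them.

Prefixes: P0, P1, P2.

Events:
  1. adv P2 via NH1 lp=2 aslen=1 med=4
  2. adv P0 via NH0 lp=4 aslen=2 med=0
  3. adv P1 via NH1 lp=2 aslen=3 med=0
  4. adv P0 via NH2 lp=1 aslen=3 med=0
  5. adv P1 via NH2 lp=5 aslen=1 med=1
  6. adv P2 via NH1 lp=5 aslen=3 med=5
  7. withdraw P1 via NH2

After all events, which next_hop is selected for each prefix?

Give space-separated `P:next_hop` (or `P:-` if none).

Op 1: best P0=- P1=- P2=NH1
Op 2: best P0=NH0 P1=- P2=NH1
Op 3: best P0=NH0 P1=NH1 P2=NH1
Op 4: best P0=NH0 P1=NH1 P2=NH1
Op 5: best P0=NH0 P1=NH2 P2=NH1
Op 6: best P0=NH0 P1=NH2 P2=NH1
Op 7: best P0=NH0 P1=NH1 P2=NH1

Answer: P0:NH0 P1:NH1 P2:NH1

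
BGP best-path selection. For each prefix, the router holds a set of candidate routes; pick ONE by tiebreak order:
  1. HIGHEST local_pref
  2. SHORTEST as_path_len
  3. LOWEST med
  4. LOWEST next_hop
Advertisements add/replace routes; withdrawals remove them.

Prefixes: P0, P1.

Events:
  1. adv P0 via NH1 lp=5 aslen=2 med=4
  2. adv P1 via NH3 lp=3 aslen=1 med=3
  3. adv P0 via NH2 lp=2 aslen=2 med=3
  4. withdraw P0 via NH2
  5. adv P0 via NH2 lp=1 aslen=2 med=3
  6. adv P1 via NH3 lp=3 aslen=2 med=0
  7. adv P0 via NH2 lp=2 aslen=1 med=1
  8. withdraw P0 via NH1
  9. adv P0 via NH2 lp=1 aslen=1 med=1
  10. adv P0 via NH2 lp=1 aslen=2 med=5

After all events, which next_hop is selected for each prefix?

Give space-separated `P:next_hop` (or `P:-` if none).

Answer: P0:NH2 P1:NH3

Derivation:
Op 1: best P0=NH1 P1=-
Op 2: best P0=NH1 P1=NH3
Op 3: best P0=NH1 P1=NH3
Op 4: best P0=NH1 P1=NH3
Op 5: best P0=NH1 P1=NH3
Op 6: best P0=NH1 P1=NH3
Op 7: best P0=NH1 P1=NH3
Op 8: best P0=NH2 P1=NH3
Op 9: best P0=NH2 P1=NH3
Op 10: best P0=NH2 P1=NH3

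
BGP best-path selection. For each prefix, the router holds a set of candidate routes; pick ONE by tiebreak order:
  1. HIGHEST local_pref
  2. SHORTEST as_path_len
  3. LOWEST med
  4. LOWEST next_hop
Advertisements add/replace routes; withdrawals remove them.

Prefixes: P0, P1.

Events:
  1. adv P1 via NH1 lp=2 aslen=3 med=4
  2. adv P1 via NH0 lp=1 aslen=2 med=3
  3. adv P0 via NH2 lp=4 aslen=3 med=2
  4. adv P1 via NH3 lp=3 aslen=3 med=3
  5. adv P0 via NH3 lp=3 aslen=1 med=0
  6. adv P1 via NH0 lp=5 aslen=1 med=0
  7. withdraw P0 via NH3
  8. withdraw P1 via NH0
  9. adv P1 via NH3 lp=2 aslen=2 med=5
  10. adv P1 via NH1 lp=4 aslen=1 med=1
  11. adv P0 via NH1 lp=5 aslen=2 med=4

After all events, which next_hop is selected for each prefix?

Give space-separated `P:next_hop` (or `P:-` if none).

Op 1: best P0=- P1=NH1
Op 2: best P0=- P1=NH1
Op 3: best P0=NH2 P1=NH1
Op 4: best P0=NH2 P1=NH3
Op 5: best P0=NH2 P1=NH3
Op 6: best P0=NH2 P1=NH0
Op 7: best P0=NH2 P1=NH0
Op 8: best P0=NH2 P1=NH3
Op 9: best P0=NH2 P1=NH3
Op 10: best P0=NH2 P1=NH1
Op 11: best P0=NH1 P1=NH1

Answer: P0:NH1 P1:NH1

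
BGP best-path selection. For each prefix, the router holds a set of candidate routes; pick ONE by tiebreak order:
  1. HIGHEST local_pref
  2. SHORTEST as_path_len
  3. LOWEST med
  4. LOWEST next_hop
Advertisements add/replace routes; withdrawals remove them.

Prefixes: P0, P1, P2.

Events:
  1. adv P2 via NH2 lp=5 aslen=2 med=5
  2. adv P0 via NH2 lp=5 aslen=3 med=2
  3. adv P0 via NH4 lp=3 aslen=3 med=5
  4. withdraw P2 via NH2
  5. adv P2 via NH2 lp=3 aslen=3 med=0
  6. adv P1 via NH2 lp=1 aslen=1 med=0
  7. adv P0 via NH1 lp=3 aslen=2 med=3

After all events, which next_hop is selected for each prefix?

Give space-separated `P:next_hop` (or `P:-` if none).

Answer: P0:NH2 P1:NH2 P2:NH2

Derivation:
Op 1: best P0=- P1=- P2=NH2
Op 2: best P0=NH2 P1=- P2=NH2
Op 3: best P0=NH2 P1=- P2=NH2
Op 4: best P0=NH2 P1=- P2=-
Op 5: best P0=NH2 P1=- P2=NH2
Op 6: best P0=NH2 P1=NH2 P2=NH2
Op 7: best P0=NH2 P1=NH2 P2=NH2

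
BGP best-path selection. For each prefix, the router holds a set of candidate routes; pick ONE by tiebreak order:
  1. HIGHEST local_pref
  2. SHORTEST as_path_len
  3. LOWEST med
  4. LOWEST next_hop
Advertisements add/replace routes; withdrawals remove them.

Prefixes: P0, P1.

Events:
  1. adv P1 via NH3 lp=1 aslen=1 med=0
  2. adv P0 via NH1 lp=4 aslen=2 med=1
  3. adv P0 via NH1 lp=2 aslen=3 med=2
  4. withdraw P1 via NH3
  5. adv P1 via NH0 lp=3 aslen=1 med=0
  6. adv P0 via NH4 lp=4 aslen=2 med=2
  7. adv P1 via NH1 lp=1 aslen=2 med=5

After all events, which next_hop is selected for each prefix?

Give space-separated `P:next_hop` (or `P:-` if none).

Answer: P0:NH4 P1:NH0

Derivation:
Op 1: best P0=- P1=NH3
Op 2: best P0=NH1 P1=NH3
Op 3: best P0=NH1 P1=NH3
Op 4: best P0=NH1 P1=-
Op 5: best P0=NH1 P1=NH0
Op 6: best P0=NH4 P1=NH0
Op 7: best P0=NH4 P1=NH0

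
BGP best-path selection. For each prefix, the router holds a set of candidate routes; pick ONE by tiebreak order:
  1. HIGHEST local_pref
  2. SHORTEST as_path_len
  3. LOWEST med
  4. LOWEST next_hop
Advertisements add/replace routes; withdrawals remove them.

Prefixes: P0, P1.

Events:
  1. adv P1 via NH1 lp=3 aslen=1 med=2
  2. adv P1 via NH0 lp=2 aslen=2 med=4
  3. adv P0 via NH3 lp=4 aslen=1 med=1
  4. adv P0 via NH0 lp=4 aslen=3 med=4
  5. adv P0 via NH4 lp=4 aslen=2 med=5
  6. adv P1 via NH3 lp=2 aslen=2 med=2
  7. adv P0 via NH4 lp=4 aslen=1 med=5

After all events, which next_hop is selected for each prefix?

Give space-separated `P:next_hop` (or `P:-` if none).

Answer: P0:NH3 P1:NH1

Derivation:
Op 1: best P0=- P1=NH1
Op 2: best P0=- P1=NH1
Op 3: best P0=NH3 P1=NH1
Op 4: best P0=NH3 P1=NH1
Op 5: best P0=NH3 P1=NH1
Op 6: best P0=NH3 P1=NH1
Op 7: best P0=NH3 P1=NH1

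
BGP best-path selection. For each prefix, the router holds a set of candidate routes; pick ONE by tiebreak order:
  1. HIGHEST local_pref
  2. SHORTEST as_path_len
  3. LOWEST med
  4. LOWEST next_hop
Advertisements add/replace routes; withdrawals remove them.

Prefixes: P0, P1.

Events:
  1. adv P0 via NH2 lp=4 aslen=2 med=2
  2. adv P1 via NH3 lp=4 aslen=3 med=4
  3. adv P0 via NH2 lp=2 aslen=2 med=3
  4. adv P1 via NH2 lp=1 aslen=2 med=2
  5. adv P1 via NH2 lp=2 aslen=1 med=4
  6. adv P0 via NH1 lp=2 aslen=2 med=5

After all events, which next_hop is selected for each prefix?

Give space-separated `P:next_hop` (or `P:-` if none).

Answer: P0:NH2 P1:NH3

Derivation:
Op 1: best P0=NH2 P1=-
Op 2: best P0=NH2 P1=NH3
Op 3: best P0=NH2 P1=NH3
Op 4: best P0=NH2 P1=NH3
Op 5: best P0=NH2 P1=NH3
Op 6: best P0=NH2 P1=NH3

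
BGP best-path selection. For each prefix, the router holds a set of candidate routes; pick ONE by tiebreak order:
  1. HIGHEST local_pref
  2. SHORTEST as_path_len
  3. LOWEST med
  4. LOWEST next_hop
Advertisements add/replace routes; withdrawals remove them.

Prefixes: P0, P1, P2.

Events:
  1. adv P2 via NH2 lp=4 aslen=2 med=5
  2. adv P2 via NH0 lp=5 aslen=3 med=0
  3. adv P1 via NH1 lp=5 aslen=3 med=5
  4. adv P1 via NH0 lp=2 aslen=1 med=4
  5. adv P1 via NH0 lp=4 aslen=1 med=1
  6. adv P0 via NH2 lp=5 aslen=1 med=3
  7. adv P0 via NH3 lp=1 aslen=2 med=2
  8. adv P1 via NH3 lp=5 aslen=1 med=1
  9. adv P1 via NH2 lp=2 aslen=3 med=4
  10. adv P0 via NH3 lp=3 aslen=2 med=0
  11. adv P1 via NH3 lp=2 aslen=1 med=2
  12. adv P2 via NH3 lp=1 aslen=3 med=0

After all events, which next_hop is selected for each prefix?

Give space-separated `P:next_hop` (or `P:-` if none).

Op 1: best P0=- P1=- P2=NH2
Op 2: best P0=- P1=- P2=NH0
Op 3: best P0=- P1=NH1 P2=NH0
Op 4: best P0=- P1=NH1 P2=NH0
Op 5: best P0=- P1=NH1 P2=NH0
Op 6: best P0=NH2 P1=NH1 P2=NH0
Op 7: best P0=NH2 P1=NH1 P2=NH0
Op 8: best P0=NH2 P1=NH3 P2=NH0
Op 9: best P0=NH2 P1=NH3 P2=NH0
Op 10: best P0=NH2 P1=NH3 P2=NH0
Op 11: best P0=NH2 P1=NH1 P2=NH0
Op 12: best P0=NH2 P1=NH1 P2=NH0

Answer: P0:NH2 P1:NH1 P2:NH0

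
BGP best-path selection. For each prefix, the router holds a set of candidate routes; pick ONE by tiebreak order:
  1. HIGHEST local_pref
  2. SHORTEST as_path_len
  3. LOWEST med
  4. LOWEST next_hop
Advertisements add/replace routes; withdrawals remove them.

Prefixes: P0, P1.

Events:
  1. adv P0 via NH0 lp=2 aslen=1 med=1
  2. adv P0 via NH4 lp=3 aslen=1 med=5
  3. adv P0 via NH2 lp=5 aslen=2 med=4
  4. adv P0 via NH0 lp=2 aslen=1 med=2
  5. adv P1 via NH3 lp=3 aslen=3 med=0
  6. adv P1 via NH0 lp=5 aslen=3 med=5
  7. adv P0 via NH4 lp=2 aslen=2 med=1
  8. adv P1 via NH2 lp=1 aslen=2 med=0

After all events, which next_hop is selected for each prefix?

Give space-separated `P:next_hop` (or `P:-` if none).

Answer: P0:NH2 P1:NH0

Derivation:
Op 1: best P0=NH0 P1=-
Op 2: best P0=NH4 P1=-
Op 3: best P0=NH2 P1=-
Op 4: best P0=NH2 P1=-
Op 5: best P0=NH2 P1=NH3
Op 6: best P0=NH2 P1=NH0
Op 7: best P0=NH2 P1=NH0
Op 8: best P0=NH2 P1=NH0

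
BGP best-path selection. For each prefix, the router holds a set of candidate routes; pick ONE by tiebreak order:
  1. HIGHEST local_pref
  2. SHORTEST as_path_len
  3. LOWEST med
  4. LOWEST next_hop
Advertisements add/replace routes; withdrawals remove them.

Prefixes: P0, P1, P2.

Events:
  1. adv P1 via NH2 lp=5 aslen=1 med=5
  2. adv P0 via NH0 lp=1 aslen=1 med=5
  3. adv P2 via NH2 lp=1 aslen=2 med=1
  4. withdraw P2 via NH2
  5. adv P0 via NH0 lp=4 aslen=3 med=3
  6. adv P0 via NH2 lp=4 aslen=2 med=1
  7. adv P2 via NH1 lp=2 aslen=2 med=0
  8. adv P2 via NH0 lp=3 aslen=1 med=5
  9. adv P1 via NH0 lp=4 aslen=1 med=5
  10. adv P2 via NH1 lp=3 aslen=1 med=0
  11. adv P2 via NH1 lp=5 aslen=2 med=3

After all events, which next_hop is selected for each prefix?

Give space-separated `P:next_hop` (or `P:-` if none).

Op 1: best P0=- P1=NH2 P2=-
Op 2: best P0=NH0 P1=NH2 P2=-
Op 3: best P0=NH0 P1=NH2 P2=NH2
Op 4: best P0=NH0 P1=NH2 P2=-
Op 5: best P0=NH0 P1=NH2 P2=-
Op 6: best P0=NH2 P1=NH2 P2=-
Op 7: best P0=NH2 P1=NH2 P2=NH1
Op 8: best P0=NH2 P1=NH2 P2=NH0
Op 9: best P0=NH2 P1=NH2 P2=NH0
Op 10: best P0=NH2 P1=NH2 P2=NH1
Op 11: best P0=NH2 P1=NH2 P2=NH1

Answer: P0:NH2 P1:NH2 P2:NH1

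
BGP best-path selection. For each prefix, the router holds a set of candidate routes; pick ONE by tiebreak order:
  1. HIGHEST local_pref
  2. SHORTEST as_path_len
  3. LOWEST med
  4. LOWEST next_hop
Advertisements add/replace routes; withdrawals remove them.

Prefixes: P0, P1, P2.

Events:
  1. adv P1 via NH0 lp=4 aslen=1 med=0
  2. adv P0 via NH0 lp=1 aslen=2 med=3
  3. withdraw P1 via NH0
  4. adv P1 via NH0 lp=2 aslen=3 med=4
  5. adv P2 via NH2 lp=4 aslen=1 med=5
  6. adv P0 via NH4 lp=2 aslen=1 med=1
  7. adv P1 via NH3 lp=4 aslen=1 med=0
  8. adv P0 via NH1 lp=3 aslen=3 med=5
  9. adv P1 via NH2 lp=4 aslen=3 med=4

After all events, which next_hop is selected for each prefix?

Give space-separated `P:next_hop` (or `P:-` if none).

Answer: P0:NH1 P1:NH3 P2:NH2

Derivation:
Op 1: best P0=- P1=NH0 P2=-
Op 2: best P0=NH0 P1=NH0 P2=-
Op 3: best P0=NH0 P1=- P2=-
Op 4: best P0=NH0 P1=NH0 P2=-
Op 5: best P0=NH0 P1=NH0 P2=NH2
Op 6: best P0=NH4 P1=NH0 P2=NH2
Op 7: best P0=NH4 P1=NH3 P2=NH2
Op 8: best P0=NH1 P1=NH3 P2=NH2
Op 9: best P0=NH1 P1=NH3 P2=NH2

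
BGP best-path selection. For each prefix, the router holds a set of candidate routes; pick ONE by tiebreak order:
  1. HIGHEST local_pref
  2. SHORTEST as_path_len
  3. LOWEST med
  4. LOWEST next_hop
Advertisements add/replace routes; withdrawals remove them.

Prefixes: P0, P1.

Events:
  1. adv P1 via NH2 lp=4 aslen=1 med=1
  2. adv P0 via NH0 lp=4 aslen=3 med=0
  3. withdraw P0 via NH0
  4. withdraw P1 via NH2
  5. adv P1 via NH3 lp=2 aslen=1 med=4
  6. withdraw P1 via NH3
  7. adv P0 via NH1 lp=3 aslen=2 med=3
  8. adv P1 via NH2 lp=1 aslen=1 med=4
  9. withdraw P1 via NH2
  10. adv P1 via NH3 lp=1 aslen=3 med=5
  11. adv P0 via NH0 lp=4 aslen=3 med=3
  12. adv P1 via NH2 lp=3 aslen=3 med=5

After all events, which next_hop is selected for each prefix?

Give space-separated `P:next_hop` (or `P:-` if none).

Answer: P0:NH0 P1:NH2

Derivation:
Op 1: best P0=- P1=NH2
Op 2: best P0=NH0 P1=NH2
Op 3: best P0=- P1=NH2
Op 4: best P0=- P1=-
Op 5: best P0=- P1=NH3
Op 6: best P0=- P1=-
Op 7: best P0=NH1 P1=-
Op 8: best P0=NH1 P1=NH2
Op 9: best P0=NH1 P1=-
Op 10: best P0=NH1 P1=NH3
Op 11: best P0=NH0 P1=NH3
Op 12: best P0=NH0 P1=NH2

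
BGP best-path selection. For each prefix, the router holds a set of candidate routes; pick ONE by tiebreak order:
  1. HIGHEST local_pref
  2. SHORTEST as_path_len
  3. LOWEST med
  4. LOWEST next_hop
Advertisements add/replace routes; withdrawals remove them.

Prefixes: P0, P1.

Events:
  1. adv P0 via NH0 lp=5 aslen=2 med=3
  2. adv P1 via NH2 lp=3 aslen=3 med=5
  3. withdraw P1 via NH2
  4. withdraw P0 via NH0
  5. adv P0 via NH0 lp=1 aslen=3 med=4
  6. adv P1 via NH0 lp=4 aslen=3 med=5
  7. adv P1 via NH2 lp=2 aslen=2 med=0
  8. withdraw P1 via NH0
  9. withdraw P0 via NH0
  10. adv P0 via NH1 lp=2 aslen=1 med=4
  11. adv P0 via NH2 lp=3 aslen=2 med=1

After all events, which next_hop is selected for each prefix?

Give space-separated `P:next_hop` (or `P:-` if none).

Op 1: best P0=NH0 P1=-
Op 2: best P0=NH0 P1=NH2
Op 3: best P0=NH0 P1=-
Op 4: best P0=- P1=-
Op 5: best P0=NH0 P1=-
Op 6: best P0=NH0 P1=NH0
Op 7: best P0=NH0 P1=NH0
Op 8: best P0=NH0 P1=NH2
Op 9: best P0=- P1=NH2
Op 10: best P0=NH1 P1=NH2
Op 11: best P0=NH2 P1=NH2

Answer: P0:NH2 P1:NH2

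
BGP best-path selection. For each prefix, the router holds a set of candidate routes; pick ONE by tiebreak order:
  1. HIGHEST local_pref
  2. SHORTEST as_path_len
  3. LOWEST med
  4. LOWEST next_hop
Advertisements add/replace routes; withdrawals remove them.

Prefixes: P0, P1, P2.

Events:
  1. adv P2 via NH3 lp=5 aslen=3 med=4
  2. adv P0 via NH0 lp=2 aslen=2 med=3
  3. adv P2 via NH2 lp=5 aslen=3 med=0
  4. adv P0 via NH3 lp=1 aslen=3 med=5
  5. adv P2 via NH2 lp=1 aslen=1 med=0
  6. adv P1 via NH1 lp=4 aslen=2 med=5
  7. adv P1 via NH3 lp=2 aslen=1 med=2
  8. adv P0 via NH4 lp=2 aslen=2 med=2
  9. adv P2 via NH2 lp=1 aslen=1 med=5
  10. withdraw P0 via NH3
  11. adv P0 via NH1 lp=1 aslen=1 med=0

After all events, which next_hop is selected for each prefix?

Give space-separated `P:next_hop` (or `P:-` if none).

Answer: P0:NH4 P1:NH1 P2:NH3

Derivation:
Op 1: best P0=- P1=- P2=NH3
Op 2: best P0=NH0 P1=- P2=NH3
Op 3: best P0=NH0 P1=- P2=NH2
Op 4: best P0=NH0 P1=- P2=NH2
Op 5: best P0=NH0 P1=- P2=NH3
Op 6: best P0=NH0 P1=NH1 P2=NH3
Op 7: best P0=NH0 P1=NH1 P2=NH3
Op 8: best P0=NH4 P1=NH1 P2=NH3
Op 9: best P0=NH4 P1=NH1 P2=NH3
Op 10: best P0=NH4 P1=NH1 P2=NH3
Op 11: best P0=NH4 P1=NH1 P2=NH3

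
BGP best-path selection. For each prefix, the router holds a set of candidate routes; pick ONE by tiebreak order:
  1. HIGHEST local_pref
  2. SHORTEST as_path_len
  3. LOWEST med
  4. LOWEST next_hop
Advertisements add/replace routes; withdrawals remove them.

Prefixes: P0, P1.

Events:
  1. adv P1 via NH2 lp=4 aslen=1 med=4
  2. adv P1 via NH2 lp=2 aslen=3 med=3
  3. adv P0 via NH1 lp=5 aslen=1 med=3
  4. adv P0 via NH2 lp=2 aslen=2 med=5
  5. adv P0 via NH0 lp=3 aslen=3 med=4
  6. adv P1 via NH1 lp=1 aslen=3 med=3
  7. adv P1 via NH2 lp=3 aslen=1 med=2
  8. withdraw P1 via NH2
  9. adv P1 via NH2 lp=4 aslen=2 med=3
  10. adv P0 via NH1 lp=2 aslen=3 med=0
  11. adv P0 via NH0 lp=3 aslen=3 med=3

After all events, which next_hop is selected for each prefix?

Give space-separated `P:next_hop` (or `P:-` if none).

Op 1: best P0=- P1=NH2
Op 2: best P0=- P1=NH2
Op 3: best P0=NH1 P1=NH2
Op 4: best P0=NH1 P1=NH2
Op 5: best P0=NH1 P1=NH2
Op 6: best P0=NH1 P1=NH2
Op 7: best P0=NH1 P1=NH2
Op 8: best P0=NH1 P1=NH1
Op 9: best P0=NH1 P1=NH2
Op 10: best P0=NH0 P1=NH2
Op 11: best P0=NH0 P1=NH2

Answer: P0:NH0 P1:NH2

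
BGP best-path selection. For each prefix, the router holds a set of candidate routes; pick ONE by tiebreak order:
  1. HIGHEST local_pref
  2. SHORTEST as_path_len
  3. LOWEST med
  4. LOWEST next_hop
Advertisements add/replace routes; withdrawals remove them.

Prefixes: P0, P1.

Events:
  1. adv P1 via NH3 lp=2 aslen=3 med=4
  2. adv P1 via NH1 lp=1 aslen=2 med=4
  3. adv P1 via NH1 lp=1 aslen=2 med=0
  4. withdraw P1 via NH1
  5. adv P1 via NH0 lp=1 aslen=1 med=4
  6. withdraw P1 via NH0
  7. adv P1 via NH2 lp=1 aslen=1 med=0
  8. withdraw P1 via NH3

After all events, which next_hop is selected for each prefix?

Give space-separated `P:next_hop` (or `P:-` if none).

Answer: P0:- P1:NH2

Derivation:
Op 1: best P0=- P1=NH3
Op 2: best P0=- P1=NH3
Op 3: best P0=- P1=NH3
Op 4: best P0=- P1=NH3
Op 5: best P0=- P1=NH3
Op 6: best P0=- P1=NH3
Op 7: best P0=- P1=NH3
Op 8: best P0=- P1=NH2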